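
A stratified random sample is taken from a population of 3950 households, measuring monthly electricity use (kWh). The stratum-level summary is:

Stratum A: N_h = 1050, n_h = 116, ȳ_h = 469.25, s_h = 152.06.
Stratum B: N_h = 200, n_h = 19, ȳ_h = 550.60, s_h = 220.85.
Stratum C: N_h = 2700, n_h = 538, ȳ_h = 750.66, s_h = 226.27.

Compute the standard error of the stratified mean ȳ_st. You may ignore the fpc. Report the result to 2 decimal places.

SE(ȳ_st) ≈ 8.07

V̂(ȳ_st) = Σ W_h² s_h²/n_h, with W_h = N_h/N and N = 3950:
  stratum A: (1050/3950)²·152.06²/116 = 14.085
  stratum B: (200/3950)²·220.85²/19 = 6.58123
  stratum C: (2700/3950)²·226.27²/538 = 44.4636
V̂(ȳ_st) = 65.1299
SE(ȳ_st) = √65.1299 = 8.07031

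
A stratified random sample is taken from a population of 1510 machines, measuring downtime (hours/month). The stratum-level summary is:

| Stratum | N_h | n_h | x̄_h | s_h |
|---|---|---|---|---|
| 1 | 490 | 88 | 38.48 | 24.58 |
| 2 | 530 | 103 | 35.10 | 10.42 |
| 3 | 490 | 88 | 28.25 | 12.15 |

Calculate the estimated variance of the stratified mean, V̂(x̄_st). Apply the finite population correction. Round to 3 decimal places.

V̂(x̄_st) = Σ W_h² (1 − n_h/N_h) s_h²/n_h, with W_h = N_h/N and N = 1510:
  stratum 1: (490/1510)²·(1 − 88/490)·24.58²/88 = 0.593129
  stratum 2: (530/1510)²·(1 − 103/530)·10.42²/103 = 0.104628
  stratum 3: (490/1510)²·(1 − 88/490)·12.15²/88 = 0.144923
V̂(x̄_st) = 0.842681

V̂(x̄_st) ≈ 0.843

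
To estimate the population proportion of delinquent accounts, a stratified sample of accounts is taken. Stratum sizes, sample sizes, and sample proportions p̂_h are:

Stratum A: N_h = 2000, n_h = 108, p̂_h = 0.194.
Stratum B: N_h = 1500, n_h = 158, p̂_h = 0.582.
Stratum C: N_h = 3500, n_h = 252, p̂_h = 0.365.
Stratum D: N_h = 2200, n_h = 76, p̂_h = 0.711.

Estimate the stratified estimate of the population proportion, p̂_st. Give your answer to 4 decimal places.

p̂_st ≈ 0.4459

N = 9200; stratum weights W_h = N_h/N.
p̂_st = Σ W_h p̂_h = (2000·0.194 + 1500·0.582 + 3500·0.365 + 2200·0.711)/9200 = 0.44595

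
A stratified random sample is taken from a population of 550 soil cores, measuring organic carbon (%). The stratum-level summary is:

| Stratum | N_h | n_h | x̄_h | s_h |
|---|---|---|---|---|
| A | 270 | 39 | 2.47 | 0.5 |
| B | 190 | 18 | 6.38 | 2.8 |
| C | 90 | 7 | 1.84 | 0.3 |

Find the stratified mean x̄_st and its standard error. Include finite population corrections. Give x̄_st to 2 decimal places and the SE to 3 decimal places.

x̄_st = Σ W_h x̄_h = (270·2.47 + 190·6.38 + 90·1.84)/550 = 3.71764
V̂(x̄_st) = Σ W_h² (1 − n_h/N_h) s_h²/n_h, with W_h = N_h/N and N = 550:
  stratum A: (270/550)²·(1 − 39/270)·0.5²/39 = 0.00132168
  stratum B: (190/550)²·(1 − 18/190)·2.8²/18 = 0.0470544
  stratum C: (90/550)²·(1 − 7/90)·0.3²/7 = 0.000317497
V̂(x̄_st) = 0.0486936
SE(x̄_st) = √0.0486936 = 0.220666

x̄_st ≈ 3.72, SE ≈ 0.221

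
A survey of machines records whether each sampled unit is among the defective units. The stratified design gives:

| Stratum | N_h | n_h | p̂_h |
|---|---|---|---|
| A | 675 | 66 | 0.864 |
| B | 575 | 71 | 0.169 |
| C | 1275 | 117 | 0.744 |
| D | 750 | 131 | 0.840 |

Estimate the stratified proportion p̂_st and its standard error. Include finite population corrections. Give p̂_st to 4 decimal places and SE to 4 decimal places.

N = 3275; stratum weights W_h = N_h/N.
p̂_st = Σ W_h p̂_h = (675·0.864 + 575·0.169 + 1275·0.744 + 750·0.840)/3275 = 0.68976
V̂(p̂_st) = Σ W_h² (1 − n_h/N_h) p̂_h(1−p̂_h)/(n_h−1):
  stratum A: (675/3275)²·(1 − 66/675)·0.864·0.136/65 = 6.92848e-05
  stratum B: (575/3275)²·(1 − 71/575)·0.169·0.831/70 = 5.42083e-05
  stratum C: (1275/3275)²·(1 − 117/1275)·0.744·0.256/116 = 0.000226022
  stratum D: (750/3275)²·(1 − 131/750)·0.840·0.160/130 = 4.47492e-05
V̂(p̂_st) = 0.000394264; SE = √V̂ = 0.0198561

p̂_st ≈ 0.6898, SE ≈ 0.0199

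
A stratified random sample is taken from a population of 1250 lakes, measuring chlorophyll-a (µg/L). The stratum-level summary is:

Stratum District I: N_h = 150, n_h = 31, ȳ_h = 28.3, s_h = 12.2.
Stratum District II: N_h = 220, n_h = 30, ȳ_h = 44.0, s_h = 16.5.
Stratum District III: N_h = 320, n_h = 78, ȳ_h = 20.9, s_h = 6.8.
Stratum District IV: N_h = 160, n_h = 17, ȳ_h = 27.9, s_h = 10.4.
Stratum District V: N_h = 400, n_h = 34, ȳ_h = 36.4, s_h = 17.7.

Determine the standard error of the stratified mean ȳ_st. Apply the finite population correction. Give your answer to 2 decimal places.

V̂(ȳ_st) = Σ W_h² (1 − n_h/N_h) s_h²/n_h, with W_h = N_h/N and N = 1250:
  stratum District I: (150/1250)²·(1 − 31/150)·12.2²/31 = 0.0548499
  stratum District II: (220/1250)²·(1 − 30/220)·16.5²/30 = 0.242774
  stratum District III: (320/1250)²·(1 − 78/320)·6.8²/78 = 0.0293811
  stratum District IV: (160/1250)²·(1 − 17/160)·10.4²/17 = 0.0931652
  stratum District V: (400/1250)²·(1 − 34/400)·17.7²/34 = 0.863354
V̂(ȳ_st) = 1.28352
SE(ȳ_st) = √1.28352 = 1.13293

SE(ȳ_st) ≈ 1.13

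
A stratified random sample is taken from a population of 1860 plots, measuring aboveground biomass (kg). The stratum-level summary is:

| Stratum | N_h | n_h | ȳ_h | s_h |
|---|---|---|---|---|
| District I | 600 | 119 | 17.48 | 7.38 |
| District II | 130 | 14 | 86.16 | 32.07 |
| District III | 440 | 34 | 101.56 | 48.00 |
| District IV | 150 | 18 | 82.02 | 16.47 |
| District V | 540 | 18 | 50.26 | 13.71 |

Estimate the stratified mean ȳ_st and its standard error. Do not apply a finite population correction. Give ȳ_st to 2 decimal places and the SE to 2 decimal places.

ȳ_st ≈ 56.89, SE ≈ 2.28

ȳ_st = Σ W_h ȳ_h = (600·17.48 + 130·86.16 + 440·101.56 + 150·82.02 + 540·50.26)/1860 = 56.89172
V̂(ȳ_st) = Σ W_h² s_h²/n_h, with W_h = N_h/N and N = 1860:
  stratum District I: (600/1860)²·7.38²/119 = 0.0476258
  stratum District II: (130/1860)²·32.07²/14 = 0.358865
  stratum District III: (440/1860)²·48.00²/34 = 3.79213
  stratum District IV: (150/1860)²·16.47²/18 = 0.0980102
  stratum District V: (540/1860)²·13.71²/18 = 0.880165
V̂(ȳ_st) = 5.17679
SE(ȳ_st) = √5.17679 = 2.27526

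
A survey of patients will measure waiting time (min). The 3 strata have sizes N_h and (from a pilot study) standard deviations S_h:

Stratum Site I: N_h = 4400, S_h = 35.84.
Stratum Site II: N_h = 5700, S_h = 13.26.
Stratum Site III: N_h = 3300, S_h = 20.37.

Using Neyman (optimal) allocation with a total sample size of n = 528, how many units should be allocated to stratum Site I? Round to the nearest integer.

277

Neyman allocation: n_h = n · N_h S_h / Σ N_i S_i, with n = 528.
  stratum Site I: N_h·S_h = 4400·35.84 = 157696.00
  stratum Site II: N_h·S_h = 5700·13.26 = 75582.00
  stratum Site III: N_h·S_h = 3300·20.37 = 67221.00
Σ N_h S_h = 300499.00
n for stratum Site I = 528·157696.00/300499.00 = 277.084 → 277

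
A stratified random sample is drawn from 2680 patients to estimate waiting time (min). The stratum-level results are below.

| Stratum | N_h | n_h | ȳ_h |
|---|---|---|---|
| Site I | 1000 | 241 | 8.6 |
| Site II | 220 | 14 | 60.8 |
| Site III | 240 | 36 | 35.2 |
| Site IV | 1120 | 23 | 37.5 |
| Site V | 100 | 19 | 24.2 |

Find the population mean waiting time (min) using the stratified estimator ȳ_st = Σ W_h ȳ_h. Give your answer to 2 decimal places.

N = Σ N_h = 2680. Stratum weights W_h = N_h/N.
ȳ_st = (1000·8.6 + 220·60.8 + 240·35.2 + 1120·37.5 + 100·24.2) / 2680 = 27.9269

ȳ_st ≈ 27.93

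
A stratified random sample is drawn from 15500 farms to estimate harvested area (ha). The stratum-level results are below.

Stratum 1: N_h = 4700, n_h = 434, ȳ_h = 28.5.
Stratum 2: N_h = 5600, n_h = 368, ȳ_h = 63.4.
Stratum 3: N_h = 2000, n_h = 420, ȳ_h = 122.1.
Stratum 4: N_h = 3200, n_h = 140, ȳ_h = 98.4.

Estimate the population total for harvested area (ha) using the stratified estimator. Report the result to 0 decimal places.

τ̂_st = Σ N_h ȳ_h = 4700·28.5 + 5600·63.4 + 2000·122.1 + 3200·98.4 = 1048070

τ̂_st ≈ 1048070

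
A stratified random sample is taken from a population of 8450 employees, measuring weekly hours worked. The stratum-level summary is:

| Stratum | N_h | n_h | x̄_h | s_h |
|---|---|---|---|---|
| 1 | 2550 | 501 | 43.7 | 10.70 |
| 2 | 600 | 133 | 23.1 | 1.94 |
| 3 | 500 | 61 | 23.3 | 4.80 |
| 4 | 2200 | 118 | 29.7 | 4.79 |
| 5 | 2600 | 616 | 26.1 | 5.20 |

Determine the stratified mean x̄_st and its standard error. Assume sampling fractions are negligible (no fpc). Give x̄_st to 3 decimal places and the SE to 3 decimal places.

x̄_st ≈ 31.970, SE ≈ 0.199

x̄_st = Σ W_h x̄_h = (2550·43.7 + 600·23.1 + 500·23.3 + 2200·29.7 + 2600·26.1)/8450 = 31.96982
V̂(x̄_st) = Σ W_h² s_h²/n_h, with W_h = N_h/N and N = 8450:
  stratum 1: (2550/8450)²·10.70²/501 = 0.0208112
  stratum 2: (600/8450)²·1.94²/133 = 0.000142673
  stratum 3: (500/8450)²·4.80²/61 = 0.00132245
  stratum 4: (2200/8450)²·4.79²/118 = 0.0131802
  stratum 5: (2600/8450)²·5.20²/616 = 0.00415584
V̂(x̄_st) = 0.0396123
SE(x̄_st) = √0.0396123 = 0.199028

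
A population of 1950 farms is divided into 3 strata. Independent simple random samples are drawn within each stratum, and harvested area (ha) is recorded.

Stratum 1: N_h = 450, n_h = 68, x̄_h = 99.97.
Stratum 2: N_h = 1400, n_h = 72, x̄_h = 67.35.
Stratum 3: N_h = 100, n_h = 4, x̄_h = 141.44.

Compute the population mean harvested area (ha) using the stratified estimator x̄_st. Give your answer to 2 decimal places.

x̄_st ≈ 78.68

N = Σ N_h = 1950. Stratum weights W_h = N_h/N.
x̄_st = (450·99.97 + 1400·67.35 + 100·141.44) / 1950 = 78.6772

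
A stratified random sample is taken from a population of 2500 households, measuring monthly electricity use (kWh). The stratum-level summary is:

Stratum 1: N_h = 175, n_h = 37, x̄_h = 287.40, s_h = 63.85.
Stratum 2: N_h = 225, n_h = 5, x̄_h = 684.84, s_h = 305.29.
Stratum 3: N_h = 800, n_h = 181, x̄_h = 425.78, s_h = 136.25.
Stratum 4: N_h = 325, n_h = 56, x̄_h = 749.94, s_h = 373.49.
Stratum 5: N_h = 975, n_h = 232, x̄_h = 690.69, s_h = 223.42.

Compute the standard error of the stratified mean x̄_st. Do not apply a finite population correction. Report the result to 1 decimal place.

V̂(x̄_st) = Σ W_h² s_h²/n_h, with W_h = N_h/N and N = 2500:
  stratum 1: (175/2500)²·63.85²/37 = 0.539904
  stratum 2: (225/2500)²·305.29²/5 = 150.987
  stratum 3: (800/2500)²·136.25²/181 = 10.5025
  stratum 4: (325/2500)²·373.49²/56 = 42.0975
  stratum 5: (975/2500)²·223.42²/232 = 32.7254
V̂(x̄_st) = 236.853
SE(x̄_st) = √236.853 = 15.39

SE(x̄_st) ≈ 15.4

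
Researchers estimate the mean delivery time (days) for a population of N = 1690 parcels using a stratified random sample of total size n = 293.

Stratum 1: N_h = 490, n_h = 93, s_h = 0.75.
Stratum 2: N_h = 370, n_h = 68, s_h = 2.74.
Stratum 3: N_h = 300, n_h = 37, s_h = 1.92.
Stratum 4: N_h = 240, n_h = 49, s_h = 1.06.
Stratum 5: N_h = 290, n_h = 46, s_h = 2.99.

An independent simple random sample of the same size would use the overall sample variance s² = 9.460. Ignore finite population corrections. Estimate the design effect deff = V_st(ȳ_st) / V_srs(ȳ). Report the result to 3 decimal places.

deff ≈ 0.468

V̂(ȳ_st) = Σ W_h² s_h²/n_h, with W_h = N_h/N and N = 1690:
  stratum 1: (490/1690)²·0.75²/93 = 0.000508462
  stratum 2: (370/1690)²·2.74²/68 = 0.00529203
  stratum 3: (300/1690)²·1.92²/37 = 0.00313957
  stratum 4: (240/1690)²·1.06²/49 = 0.00046245
  stratum 5: (290/1690)²·2.99²/46 = 0.00572278
V_st = 0.0151253
V_srs = s²/n = 9.460/293 = 0.0322867
deff = V_st / V_srs = 0.0151253/0.0322867 = 0.4685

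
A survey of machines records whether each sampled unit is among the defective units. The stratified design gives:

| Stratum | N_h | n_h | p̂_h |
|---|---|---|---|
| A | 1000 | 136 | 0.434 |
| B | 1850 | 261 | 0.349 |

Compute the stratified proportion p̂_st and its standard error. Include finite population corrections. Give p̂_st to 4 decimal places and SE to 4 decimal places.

N = 2850; stratum weights W_h = N_h/N.
p̂_st = Σ W_h p̂_h = (1000·0.434 + 1850·0.349)/2850 = 0.37882
V̂(p̂_st) = Σ W_h² (1 − n_h/N_h) p̂_h(1−p̂_h)/(n_h−1):
  stratum A: (1000/2850)²·(1 − 136/1000)·0.434·0.566/135 = 0.000193551
  stratum B: (1850/2850)²·(1 − 261/1850)·0.349·0.651/260 = 0.000316256
V̂(p̂_st) = 0.000509808; SE = √V̂ = 0.0225789

p̂_st ≈ 0.3788, SE ≈ 0.0226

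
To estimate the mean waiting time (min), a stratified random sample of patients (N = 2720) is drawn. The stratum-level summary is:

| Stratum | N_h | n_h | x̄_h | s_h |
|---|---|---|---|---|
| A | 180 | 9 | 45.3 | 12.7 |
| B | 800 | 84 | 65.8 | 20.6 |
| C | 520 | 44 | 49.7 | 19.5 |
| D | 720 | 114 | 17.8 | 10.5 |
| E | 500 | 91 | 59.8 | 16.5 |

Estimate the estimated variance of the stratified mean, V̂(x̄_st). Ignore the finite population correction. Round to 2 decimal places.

V̂(x̄_st) = Σ W_h² s_h²/n_h, with W_h = N_h/N and N = 2720:
  stratum A: (180/2720)²·12.7²/9 = 0.0784824
  stratum B: (800/2720)²·20.6²/84 = 0.437016
  stratum C: (520/2720)²·19.5²/44 = 0.315853
  stratum D: (720/2720)²·10.5²/114 = 0.0677643
  stratum E: (500/2720)²·16.5²/91 = 0.101095
V̂(x̄_st) = 1.00021

V̂(x̄_st) ≈ 1.00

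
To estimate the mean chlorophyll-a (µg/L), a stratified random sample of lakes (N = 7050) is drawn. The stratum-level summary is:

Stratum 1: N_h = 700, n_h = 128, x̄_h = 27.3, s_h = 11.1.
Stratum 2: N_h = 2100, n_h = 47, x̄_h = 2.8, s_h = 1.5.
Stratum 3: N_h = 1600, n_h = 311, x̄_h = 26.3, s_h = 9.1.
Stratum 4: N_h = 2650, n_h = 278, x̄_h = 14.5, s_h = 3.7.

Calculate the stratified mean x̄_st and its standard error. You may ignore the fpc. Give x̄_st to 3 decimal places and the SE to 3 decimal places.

x̄_st ≈ 14.964, SE ≈ 0.185

x̄_st = Σ W_h x̄_h = (700·27.3 + 2100·2.8 + 1600·26.3 + 2650·14.5)/7050 = 14.96383
V̂(x̄_st) = Σ W_h² s_h²/n_h, with W_h = N_h/N and N = 7050:
  stratum 1: (700/7050)²·11.1²/128 = 0.00948973
  stratum 2: (2100/7050)²·1.5²/47 = 0.00424761
  stratum 3: (1600/7050)²·9.1²/311 = 0.0137146
  stratum 4: (2650/7050)²·3.7²/278 = 0.0069578
V̂(x̄_st) = 0.0344098
SE(x̄_st) = √0.0344098 = 0.185499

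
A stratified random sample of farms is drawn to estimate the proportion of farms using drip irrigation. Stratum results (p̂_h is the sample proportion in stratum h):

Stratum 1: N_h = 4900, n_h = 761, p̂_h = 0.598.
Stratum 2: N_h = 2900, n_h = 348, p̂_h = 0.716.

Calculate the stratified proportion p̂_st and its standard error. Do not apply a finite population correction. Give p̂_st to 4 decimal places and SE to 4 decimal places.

p̂_st ≈ 0.6419, SE ≈ 0.0143

N = 7800; stratum weights W_h = N_h/N.
p̂_st = Σ W_h p̂_h = (4900·0.598 + 2900·0.716)/7800 = 0.64187
V̂(p̂_st) = Σ W_h² p̂_h(1−p̂_h)/(n_h−1):
  stratum 1: (4900/7800)²·0.598·0.402/760 = 0.000124829
  stratum 2: (2900/7800)²·0.716·0.284/347 = 8.10044e-05
V̂(p̂_st) = 0.000205834; SE = √V̂ = 0.0143469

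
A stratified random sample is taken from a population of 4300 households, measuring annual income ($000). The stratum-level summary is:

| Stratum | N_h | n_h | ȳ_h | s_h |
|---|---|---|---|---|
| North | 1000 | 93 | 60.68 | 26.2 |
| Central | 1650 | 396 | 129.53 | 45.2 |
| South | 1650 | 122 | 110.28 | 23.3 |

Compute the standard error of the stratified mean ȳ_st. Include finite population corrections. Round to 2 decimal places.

V̂(ȳ_st) = Σ W_h² (1 − n_h/N_h) s_h²/n_h, with W_h = N_h/N and N = 4300:
  stratum North: (1000/4300)²·(1 − 93/1000)·26.2²/93 = 0.362068
  stratum Central: (1650/4300)²·(1 − 396/1650)·45.2²/396 = 0.577333
  stratum South: (1650/4300)²·(1 − 122/1650)·23.3²/122 = 0.606768
V̂(ȳ_st) = 1.54617
SE(ȳ_st) = √1.54617 = 1.24345

SE(ȳ_st) ≈ 1.24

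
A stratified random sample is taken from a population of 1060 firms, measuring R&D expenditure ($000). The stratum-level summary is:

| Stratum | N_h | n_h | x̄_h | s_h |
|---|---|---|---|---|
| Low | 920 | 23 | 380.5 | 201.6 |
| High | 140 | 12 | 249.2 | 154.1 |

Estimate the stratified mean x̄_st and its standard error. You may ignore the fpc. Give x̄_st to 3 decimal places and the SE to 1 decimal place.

x̄_st ≈ 363.158, SE ≈ 37.0

x̄_st = Σ W_h x̄_h = (920·380.5 + 140·249.2)/1060 = 363.15849
V̂(x̄_st) = Σ W_h² s_h²/n_h, with W_h = N_h/N and N = 1060:
  stratum Low: (920/1060)²·201.6²/23 = 1331.12
  stratum High: (140/1060)²·154.1²/12 = 34.5198
V̂(x̄_st) = 1365.64
SE(x̄_st) = √1365.64 = 36.9546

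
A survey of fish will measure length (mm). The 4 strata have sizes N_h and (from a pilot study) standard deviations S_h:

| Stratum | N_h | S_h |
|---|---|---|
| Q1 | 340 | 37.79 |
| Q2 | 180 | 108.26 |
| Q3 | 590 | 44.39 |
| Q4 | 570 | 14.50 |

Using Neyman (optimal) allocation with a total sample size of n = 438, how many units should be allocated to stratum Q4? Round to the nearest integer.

54

Neyman allocation: n_h = n · N_h S_h / Σ N_i S_i, with n = 438.
  stratum Q1: N_h·S_h = 340·37.79 = 12848.60
  stratum Q2: N_h·S_h = 180·108.26 = 19486.80
  stratum Q3: N_h·S_h = 590·44.39 = 26190.10
  stratum Q4: N_h·S_h = 570·14.50 = 8265.00
Σ N_h S_h = 66790.50
n for stratum Q4 = 438·8265.00/66790.50 = 54.200 → 54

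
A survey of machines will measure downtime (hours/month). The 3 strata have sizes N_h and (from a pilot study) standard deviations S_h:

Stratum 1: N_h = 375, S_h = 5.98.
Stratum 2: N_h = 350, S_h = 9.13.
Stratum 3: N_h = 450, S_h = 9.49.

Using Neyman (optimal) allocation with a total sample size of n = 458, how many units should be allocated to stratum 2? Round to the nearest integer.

151

Neyman allocation: n_h = n · N_h S_h / Σ N_i S_i, with n = 458.
  stratum 1: N_h·S_h = 375·5.98 = 2242.50
  stratum 2: N_h·S_h = 350·9.13 = 3195.50
  stratum 3: N_h·S_h = 450·9.49 = 4270.50
Σ N_h S_h = 9708.50
n for stratum 2 = 458·3195.50/9708.50 = 150.748 → 151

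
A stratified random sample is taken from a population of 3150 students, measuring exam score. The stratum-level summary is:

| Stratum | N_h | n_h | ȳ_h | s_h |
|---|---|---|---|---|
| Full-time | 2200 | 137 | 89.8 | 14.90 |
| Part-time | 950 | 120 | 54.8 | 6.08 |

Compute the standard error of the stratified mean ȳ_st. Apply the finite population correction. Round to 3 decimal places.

SE(ȳ_st) ≈ 0.875

V̂(ȳ_st) = Σ W_h² (1 − n_h/N_h) s_h²/n_h, with W_h = N_h/N and N = 3150:
  stratum Full-time: (2200/3150)²·(1 − 137/2200)·14.90²/137 = 0.74123
  stratum Part-time: (950/3150)²·(1 − 120/950)·6.08²/120 = 0.0244797
V̂(ȳ_st) = 0.765709
SE(ȳ_st) = √0.765709 = 0.875048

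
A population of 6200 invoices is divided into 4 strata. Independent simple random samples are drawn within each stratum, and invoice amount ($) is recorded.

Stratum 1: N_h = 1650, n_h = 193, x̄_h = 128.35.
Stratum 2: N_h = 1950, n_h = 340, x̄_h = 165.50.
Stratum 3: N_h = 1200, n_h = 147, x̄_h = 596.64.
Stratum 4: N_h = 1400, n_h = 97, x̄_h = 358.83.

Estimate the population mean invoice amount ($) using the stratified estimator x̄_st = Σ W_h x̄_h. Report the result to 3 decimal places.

N = Σ N_h = 6200. Stratum weights W_h = N_h/N.
x̄_st = (1650·128.35 + 1950·165.50 + 1200·596.64 + 1400·358.83) / 6200 = 282.71492

x̄_st ≈ 282.715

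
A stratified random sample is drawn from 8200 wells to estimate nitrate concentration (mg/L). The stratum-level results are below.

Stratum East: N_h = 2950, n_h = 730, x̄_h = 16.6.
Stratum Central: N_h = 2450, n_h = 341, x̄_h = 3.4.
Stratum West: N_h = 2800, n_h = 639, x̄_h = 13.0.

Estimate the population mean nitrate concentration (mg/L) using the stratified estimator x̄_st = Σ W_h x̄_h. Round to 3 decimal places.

N = Σ N_h = 8200. Stratum weights W_h = N_h/N.
x̄_st = (2950·16.6 + 2450·3.4 + 2800·13.0) / 8200 = 11.42683

x̄_st ≈ 11.427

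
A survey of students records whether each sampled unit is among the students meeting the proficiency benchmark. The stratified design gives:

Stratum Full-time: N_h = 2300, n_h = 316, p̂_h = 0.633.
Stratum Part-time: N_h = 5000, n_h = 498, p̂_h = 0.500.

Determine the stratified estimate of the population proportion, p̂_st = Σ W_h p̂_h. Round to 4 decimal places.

p̂_st ≈ 0.5419

N = 7300; stratum weights W_h = N_h/N.
p̂_st = Σ W_h p̂_h = (2300·0.633 + 5000·0.500)/7300 = 0.54190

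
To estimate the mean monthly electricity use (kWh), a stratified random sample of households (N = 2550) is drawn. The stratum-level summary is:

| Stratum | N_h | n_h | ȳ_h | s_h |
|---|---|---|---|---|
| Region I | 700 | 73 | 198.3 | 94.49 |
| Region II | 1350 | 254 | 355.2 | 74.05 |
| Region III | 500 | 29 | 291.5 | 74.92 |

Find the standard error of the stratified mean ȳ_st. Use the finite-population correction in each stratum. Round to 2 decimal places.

V̂(ȳ_st) = Σ W_h² (1 − n_h/N_h) s_h²/n_h, with W_h = N_h/N and N = 2550:
  stratum Region I: (700/2550)²·(1 − 73/700)·94.49²/73 = 8.25532
  stratum Region II: (1350/2550)²·(1 − 254/1350)·74.05²/254 = 4.91225
  stratum Region III: (500/2550)²·(1 − 29/500)·74.92²/29 = 7.00984
V̂(ȳ_st) = 20.1774
SE(ȳ_st) = √20.1774 = 4.49193

SE(ȳ_st) ≈ 4.49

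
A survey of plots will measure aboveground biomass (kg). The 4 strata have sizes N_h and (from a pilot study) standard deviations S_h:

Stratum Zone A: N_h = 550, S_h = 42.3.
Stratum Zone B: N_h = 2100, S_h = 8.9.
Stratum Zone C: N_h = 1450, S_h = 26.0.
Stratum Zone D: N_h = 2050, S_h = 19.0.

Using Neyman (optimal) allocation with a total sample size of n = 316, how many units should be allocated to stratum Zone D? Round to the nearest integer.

Neyman allocation: n_h = n · N_h S_h / Σ N_i S_i, with n = 316.
  stratum Zone A: N_h·S_h = 550·42.3 = 23265.00
  stratum Zone B: N_h·S_h = 2100·8.9 = 18690.00
  stratum Zone C: N_h·S_h = 1450·26.0 = 37700.00
  stratum Zone D: N_h·S_h = 2050·19.0 = 38950.00
Σ N_h S_h = 118605.00
n for stratum Zone D = 316·38950.00/118605.00 = 103.775 → 104

104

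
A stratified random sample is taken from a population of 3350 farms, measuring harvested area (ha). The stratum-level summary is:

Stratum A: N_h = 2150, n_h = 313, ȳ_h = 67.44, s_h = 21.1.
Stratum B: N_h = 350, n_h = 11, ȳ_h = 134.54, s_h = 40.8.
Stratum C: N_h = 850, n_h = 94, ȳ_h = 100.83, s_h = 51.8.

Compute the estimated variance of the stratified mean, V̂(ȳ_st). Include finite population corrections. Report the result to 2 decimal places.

V̂(ȳ_st) = Σ W_h² (1 − n_h/N_h) s_h²/n_h, with W_h = N_h/N and N = 3350:
  stratum A: (2150/3350)²·(1 − 313/2150)·21.1²/313 = 0.500586
  stratum B: (350/3350)²·(1 − 11/350)·40.8²/11 = 1.59995
  stratum C: (850/3350)²·(1 − 94/850)·51.8²/94 = 1.63449
V̂(ȳ_st) = 3.73503

V̂(ȳ_st) ≈ 3.74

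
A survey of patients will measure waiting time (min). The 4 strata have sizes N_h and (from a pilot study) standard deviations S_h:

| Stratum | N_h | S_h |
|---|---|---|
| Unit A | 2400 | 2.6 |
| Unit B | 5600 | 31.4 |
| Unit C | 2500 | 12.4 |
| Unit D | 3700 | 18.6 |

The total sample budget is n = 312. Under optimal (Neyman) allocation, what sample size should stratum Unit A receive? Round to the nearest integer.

Neyman allocation: n_h = n · N_h S_h / Σ N_i S_i, with n = 312.
  stratum Unit A: N_h·S_h = 2400·2.6 = 6240.00
  stratum Unit B: N_h·S_h = 5600·31.4 = 175840.00
  stratum Unit C: N_h·S_h = 2500·12.4 = 31000.00
  stratum Unit D: N_h·S_h = 3700·18.6 = 68820.00
Σ N_h S_h = 281900.00
n for stratum Unit A = 312·6240.00/281900.00 = 6.906 → 7

7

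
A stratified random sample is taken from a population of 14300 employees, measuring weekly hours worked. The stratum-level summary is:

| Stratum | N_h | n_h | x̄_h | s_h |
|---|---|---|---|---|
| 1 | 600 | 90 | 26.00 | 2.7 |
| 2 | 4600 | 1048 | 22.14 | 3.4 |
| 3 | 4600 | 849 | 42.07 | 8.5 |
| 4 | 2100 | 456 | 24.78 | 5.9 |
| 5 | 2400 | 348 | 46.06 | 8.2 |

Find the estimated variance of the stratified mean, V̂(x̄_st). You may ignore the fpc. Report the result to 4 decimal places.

V̂(x̄_st) = Σ W_h² s_h²/n_h, with W_h = N_h/N and N = 14300:
  stratum 1: (600/14300)²·2.7²/90 = 0.000142599
  stratum 2: (4600/14300)²·3.4²/1048 = 0.00114141
  stratum 3: (4600/14300)²·8.5²/849 = 0.0088059
  stratum 4: (2100/14300)²·5.9²/456 = 0.00164629
  stratum 5: (2400/14300)²·8.2²/348 = 0.00544251
V̂(x̄_st) = 0.0171787

V̂(x̄_st) ≈ 0.0172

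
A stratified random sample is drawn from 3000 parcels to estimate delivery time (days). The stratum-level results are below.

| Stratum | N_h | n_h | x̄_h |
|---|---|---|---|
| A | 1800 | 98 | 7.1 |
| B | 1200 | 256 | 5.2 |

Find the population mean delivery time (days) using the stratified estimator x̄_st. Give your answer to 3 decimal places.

N = Σ N_h = 3000. Stratum weights W_h = N_h/N.
x̄_st = (1800·7.1 + 1200·5.2) / 3000 = 6.34000

x̄_st ≈ 6.340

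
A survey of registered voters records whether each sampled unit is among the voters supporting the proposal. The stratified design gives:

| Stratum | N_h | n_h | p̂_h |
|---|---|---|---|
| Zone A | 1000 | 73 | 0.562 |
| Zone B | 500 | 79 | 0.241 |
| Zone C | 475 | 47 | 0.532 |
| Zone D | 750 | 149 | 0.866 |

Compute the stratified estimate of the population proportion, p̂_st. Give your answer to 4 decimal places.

p̂_st ≈ 0.5815

N = 2725; stratum weights W_h = N_h/N.
p̂_st = Σ W_h p̂_h = (1000·0.562 + 500·0.241 + 475·0.532 + 750·0.866)/2725 = 0.58154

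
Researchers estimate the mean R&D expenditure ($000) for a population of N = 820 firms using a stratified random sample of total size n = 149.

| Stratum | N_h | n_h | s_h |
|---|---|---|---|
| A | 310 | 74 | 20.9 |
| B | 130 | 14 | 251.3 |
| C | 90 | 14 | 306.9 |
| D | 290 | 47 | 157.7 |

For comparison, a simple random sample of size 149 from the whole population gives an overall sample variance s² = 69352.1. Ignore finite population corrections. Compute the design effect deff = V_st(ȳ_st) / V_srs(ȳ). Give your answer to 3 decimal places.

V̂(ȳ_st) = Σ W_h² s_h²/n_h, with W_h = N_h/N and N = 820:
  stratum A: (310/820)²·20.9²/74 = 0.843639
  stratum B: (130/820)²·251.3²/14 = 113.375
  stratum C: (90/820)²·306.9²/14 = 81.0444
  stratum D: (290/820)²·157.7²/47 = 66.1811
V_st = 261.444
V_srs = s²/n = 69352.1/149 = 465.45
deff = V_st / V_srs = 261.444/465.45 = 0.5617

deff ≈ 0.562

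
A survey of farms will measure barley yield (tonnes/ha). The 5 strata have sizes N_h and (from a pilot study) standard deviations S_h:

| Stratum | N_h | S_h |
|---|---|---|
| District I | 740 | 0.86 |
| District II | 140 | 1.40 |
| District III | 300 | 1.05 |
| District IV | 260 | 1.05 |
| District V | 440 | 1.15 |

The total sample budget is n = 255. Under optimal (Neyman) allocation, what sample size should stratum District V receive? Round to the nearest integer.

Neyman allocation: n_h = n · N_h S_h / Σ N_i S_i, with n = 255.
  stratum District I: N_h·S_h = 740·0.86 = 636.40
  stratum District II: N_h·S_h = 140·1.40 = 196.00
  stratum District III: N_h·S_h = 300·1.05 = 315.00
  stratum District IV: N_h·S_h = 260·1.05 = 273.00
  stratum District V: N_h·S_h = 440·1.15 = 506.00
Σ N_h S_h = 1926.40
n for stratum District V = 255·506.00/1926.40 = 66.980 → 67

67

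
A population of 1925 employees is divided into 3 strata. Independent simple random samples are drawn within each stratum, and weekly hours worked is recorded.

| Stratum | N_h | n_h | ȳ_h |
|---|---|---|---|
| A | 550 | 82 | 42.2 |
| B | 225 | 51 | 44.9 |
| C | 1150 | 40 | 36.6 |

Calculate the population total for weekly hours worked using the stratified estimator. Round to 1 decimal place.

τ̂_st ≈ 75402.5

τ̂_st = Σ N_h ȳ_h = 550·42.2 + 225·44.9 + 1150·36.6 = 75402.5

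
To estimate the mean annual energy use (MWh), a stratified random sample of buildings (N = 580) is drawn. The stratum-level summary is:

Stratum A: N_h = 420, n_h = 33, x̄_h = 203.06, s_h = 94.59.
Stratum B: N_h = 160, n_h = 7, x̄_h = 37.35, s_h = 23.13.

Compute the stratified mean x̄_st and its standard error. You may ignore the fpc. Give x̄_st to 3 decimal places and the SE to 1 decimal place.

x̄_st ≈ 157.347, SE ≈ 12.2

x̄_st = Σ W_h x̄_h = (420·203.06 + 160·37.35)/580 = 157.34690
V̂(x̄_st) = Σ W_h² s_h²/n_h, with W_h = N_h/N and N = 580:
  stratum A: (420/580)²·94.59²/33 = 142.174
  stratum B: (160/580)²·23.13²/7 = 5.81617
V̂(x̄_st) = 147.99
SE(x̄_st) = √147.99 = 12.1651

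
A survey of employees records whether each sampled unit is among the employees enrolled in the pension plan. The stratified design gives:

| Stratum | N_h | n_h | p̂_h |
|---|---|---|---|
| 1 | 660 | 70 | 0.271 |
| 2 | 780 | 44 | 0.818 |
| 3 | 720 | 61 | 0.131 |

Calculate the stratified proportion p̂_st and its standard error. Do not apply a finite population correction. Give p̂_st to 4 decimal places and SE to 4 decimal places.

p̂_st ≈ 0.4219, SE ≈ 0.0305

N = 2160; stratum weights W_h = N_h/N.
p̂_st = Σ W_h p̂_h = (660·0.271 + 780·0.818 + 720·0.131)/2160 = 0.42186
V̂(p̂_st) = Σ W_h² p̂_h(1−p̂_h)/(n_h−1):
  stratum 1: (660/2160)²·0.271·0.729/69 = 0.000267318
  stratum 2: (780/2160)²·0.818·0.182/43 = 0.000451479
  stratum 3: (720/2160)²·0.131·0.869/60 = 0.000210813
V̂(p̂_st) = 0.00092961; SE = √V̂ = 0.0304895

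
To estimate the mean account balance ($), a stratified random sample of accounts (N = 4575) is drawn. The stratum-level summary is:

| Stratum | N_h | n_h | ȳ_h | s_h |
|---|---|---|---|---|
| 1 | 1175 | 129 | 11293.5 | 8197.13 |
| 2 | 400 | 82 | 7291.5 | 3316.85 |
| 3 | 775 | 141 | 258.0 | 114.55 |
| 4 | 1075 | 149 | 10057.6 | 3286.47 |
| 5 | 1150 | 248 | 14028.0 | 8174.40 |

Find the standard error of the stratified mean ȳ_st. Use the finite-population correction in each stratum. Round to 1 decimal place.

V̂(ȳ_st) = Σ W_h² (1 − n_h/N_h) s_h²/n_h, with W_h = N_h/N and N = 4575:
  stratum 1: (1175/4575)²·(1 − 129/1175)·8197.13²/129 = 30585.9
  stratum 2: (400/4575)²·(1 − 82/400)·3316.85²/82 = 815.347
  stratum 3: (775/4575)²·(1 − 141/775)·114.55²/141 = 2.18464
  stratum 4: (1075/4575)²·(1 − 149/1075)·3286.47²/149 = 3447.55
  stratum 5: (1150/4575)²·(1 − 248/1150)·8174.40²/248 = 13353.1
V̂(ȳ_st) = 48204.1
SE(ȳ_st) = √48204.1 = 219.554

SE(ȳ_st) ≈ 219.6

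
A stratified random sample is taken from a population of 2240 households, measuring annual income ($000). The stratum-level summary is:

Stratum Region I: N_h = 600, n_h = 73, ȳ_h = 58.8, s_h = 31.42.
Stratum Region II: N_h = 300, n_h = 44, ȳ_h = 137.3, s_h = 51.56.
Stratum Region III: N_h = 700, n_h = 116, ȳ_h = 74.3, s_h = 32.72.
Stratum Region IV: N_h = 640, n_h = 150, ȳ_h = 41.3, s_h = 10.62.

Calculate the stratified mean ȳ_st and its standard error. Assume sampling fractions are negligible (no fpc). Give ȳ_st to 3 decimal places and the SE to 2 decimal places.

ȳ_st ≈ 69.157, SE ≈ 1.74

ȳ_st = Σ W_h ȳ_h = (600·58.8 + 300·137.3 + 700·74.3 + 640·41.3)/2240 = 69.15714
V̂(ȳ_st) = Σ W_h² s_h²/n_h, with W_h = N_h/N and N = 2240:
  stratum Region I: (600/2240)²·31.42²/73 = 0.970278
  stratum Region II: (300/2240)²·51.56²/44 = 1.08373
  stratum Region III: (700/2240)²·32.72²/116 = 0.901298
  stratum Region IV: (640/2240)²·10.62²/150 = 0.0613793
V̂(ȳ_st) = 3.01668
SE(ȳ_st) = √3.01668 = 1.73686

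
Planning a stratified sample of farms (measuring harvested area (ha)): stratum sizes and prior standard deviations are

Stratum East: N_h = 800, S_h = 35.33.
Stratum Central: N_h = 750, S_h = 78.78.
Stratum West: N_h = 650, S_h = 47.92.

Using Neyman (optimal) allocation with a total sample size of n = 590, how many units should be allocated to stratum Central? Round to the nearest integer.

Neyman allocation: n_h = n · N_h S_h / Σ N_i S_i, with n = 590.
  stratum East: N_h·S_h = 800·35.33 = 28264.00
  stratum Central: N_h·S_h = 750·78.78 = 59085.00
  stratum West: N_h·S_h = 650·47.92 = 31148.00
Σ N_h S_h = 118497.00
n for stratum Central = 590·59085.00/118497.00 = 294.186 → 294

294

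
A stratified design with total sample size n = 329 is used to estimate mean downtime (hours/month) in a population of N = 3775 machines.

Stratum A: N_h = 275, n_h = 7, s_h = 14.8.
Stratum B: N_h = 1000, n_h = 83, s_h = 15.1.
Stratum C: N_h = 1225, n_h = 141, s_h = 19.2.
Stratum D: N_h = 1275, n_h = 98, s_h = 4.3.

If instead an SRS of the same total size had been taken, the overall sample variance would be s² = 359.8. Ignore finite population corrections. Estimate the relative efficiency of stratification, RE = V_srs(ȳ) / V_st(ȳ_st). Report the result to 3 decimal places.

V̂(ȳ_st) = Σ W_h² s_h²/n_h, with W_h = N_h/N and N = 3775:
  stratum A: (275/3775)²·14.8²/7 = 0.166057
  stratum B: (1000/3775)²·15.1²/83 = 0.192771
  stratum C: (1225/3775)²·19.2²/141 = 0.27531
  stratum D: (1275/3775)²·4.3²/98 = 0.0215227
V_st = 0.65566
V_srs = s²/n = 359.8/329 = 1.09362
Relative efficiency = V_srs / V_st = 1.09362/0.65566 = 1.6680

RE ≈ 1.668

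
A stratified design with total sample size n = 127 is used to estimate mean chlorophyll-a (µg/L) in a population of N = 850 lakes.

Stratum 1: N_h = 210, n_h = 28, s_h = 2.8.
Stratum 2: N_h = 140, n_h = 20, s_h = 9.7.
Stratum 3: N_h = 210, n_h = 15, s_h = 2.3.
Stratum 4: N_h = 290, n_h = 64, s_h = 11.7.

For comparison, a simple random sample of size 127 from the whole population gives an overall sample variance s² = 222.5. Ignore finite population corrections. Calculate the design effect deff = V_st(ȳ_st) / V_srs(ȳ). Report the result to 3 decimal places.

deff ≈ 0.237

V̂(ȳ_st) = Σ W_h² s_h²/n_h, with W_h = N_h/N and N = 850:
  stratum 1: (210/850)²·2.8²/28 = 0.0170907
  stratum 2: (140/850)²·9.7²/20 = 0.127624
  stratum 3: (210/850)²·2.3²/15 = 0.0215261
  stratum 4: (290/850)²·11.7²/64 = 0.248972
V_st = 0.415212
V_srs = s²/n = 222.5/127 = 1.75197
deff = V_st / V_srs = 0.415212/1.75197 = 0.2370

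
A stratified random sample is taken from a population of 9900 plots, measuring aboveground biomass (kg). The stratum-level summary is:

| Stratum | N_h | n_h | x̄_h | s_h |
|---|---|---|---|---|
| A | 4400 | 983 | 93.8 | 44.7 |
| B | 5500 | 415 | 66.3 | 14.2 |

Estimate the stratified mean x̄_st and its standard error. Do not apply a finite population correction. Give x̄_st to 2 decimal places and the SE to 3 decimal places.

x̄_st ≈ 78.52, SE ≈ 0.743

x̄_st = Σ W_h x̄_h = (4400·93.8 + 5500·66.3)/9900 = 78.52222
V̂(x̄_st) = Σ W_h² s_h²/n_h, with W_h = N_h/N and N = 9900:
  stratum A: (4400/9900)²·44.7²/983 = 0.40151
  stratum B: (5500/9900)²·14.2²/415 = 0.149963
V̂(x̄_st) = 0.551473
SE(x̄_st) = √0.551473 = 0.742612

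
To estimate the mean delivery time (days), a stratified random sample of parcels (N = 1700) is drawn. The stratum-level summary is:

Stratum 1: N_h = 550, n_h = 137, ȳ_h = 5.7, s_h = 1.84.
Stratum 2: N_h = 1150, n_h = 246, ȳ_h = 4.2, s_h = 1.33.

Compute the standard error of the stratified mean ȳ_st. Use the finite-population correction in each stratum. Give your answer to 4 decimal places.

V̂(ȳ_st) = Σ W_h² (1 − n_h/N_h) s_h²/n_h, with W_h = N_h/N and N = 1700:
  stratum 1: (550/1700)²·(1 − 137/550)·1.84²/137 = 0.00194236
  stratum 2: (1150/1700)²·(1 − 246/1150)·1.33²/246 = 0.00258664
V̂(ȳ_st) = 0.004529
SE(ȳ_st) = √0.004529 = 0.0672979

SE(ȳ_st) ≈ 0.0673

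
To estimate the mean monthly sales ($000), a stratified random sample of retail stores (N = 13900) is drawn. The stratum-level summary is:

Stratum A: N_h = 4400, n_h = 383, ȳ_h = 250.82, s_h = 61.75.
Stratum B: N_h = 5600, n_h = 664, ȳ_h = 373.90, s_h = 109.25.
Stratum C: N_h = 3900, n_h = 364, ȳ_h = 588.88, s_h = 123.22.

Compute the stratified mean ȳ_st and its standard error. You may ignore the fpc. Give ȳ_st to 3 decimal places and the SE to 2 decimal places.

ȳ_st = Σ W_h ȳ_h = (4400·250.82 + 5600·373.90 + 3900·588.88)/13900 = 395.25755
V̂(ȳ_st) = Σ W_h² s_h²/n_h, with W_h = N_h/N and N = 13900:
  stratum A: (4400/13900)²·61.75²/383 = 0.997587
  stratum B: (5600/13900)²·109.25²/664 = 2.91757
  stratum C: (3900/13900)²·123.22²/364 = 3.28368
V̂(ȳ_st) = 7.19884
SE(ȳ_st) = √7.19884 = 2.68306

ȳ_st ≈ 395.258, SE ≈ 2.68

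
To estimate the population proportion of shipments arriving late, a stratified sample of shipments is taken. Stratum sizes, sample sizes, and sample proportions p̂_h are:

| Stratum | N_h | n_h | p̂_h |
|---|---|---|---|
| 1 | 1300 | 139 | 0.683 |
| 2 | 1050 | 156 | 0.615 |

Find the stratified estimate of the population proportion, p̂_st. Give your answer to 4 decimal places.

p̂_st ≈ 0.6526

N = 2350; stratum weights W_h = N_h/N.
p̂_st = Σ W_h p̂_h = (1300·0.683 + 1050·0.615)/2350 = 0.65262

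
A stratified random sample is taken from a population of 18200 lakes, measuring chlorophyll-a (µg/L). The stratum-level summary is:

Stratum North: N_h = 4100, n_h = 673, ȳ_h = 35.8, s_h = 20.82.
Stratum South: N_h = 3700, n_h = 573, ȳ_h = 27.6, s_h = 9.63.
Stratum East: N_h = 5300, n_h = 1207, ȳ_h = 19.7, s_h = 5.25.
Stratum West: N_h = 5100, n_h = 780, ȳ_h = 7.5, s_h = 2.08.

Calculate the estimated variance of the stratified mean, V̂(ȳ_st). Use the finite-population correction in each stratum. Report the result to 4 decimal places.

V̂(ȳ_st) = Σ W_h² (1 − n_h/N_h) s_h²/n_h, with W_h = N_h/N and N = 18200:
  stratum North: (4100/18200)²·(1 − 673/4100)·20.82²/673 = 0.0273213
  stratum South: (3700/18200)²·(1 − 573/3700)·9.63²/573 = 0.00565308
  stratum East: (5300/18200)²·(1 − 1207/5300)·5.25²/1207 = 0.0014955
  stratum West: (5100/18200)²·(1 − 780/5100)·2.08²/780 = 0.000368929
V̂(ȳ_st) = 0.0348388

V̂(ȳ_st) ≈ 0.0348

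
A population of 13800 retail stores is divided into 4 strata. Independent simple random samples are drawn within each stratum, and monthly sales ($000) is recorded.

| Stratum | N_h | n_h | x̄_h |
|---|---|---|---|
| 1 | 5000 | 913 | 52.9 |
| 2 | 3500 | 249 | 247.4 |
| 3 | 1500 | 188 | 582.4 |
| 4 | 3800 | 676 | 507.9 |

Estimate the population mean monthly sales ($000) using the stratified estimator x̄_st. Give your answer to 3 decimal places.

x̄_st ≈ 285.074

N = Σ N_h = 13800. Stratum weights W_h = N_h/N.
x̄_st = (5000·52.9 + 3500·247.4 + 1500·582.4 + 3800·507.9) / 13800 = 285.07391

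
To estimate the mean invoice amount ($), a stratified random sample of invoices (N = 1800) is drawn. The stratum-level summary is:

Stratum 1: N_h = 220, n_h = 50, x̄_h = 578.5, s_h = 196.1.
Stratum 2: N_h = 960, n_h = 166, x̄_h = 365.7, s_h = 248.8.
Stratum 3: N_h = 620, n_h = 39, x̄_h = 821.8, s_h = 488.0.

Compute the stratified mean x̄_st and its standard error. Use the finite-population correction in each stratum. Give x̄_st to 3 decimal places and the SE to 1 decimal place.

x̄_st = Σ W_h x̄_h = (220·578.5 + 960·365.7 + 620·821.8)/1800 = 548.81000
V̂(x̄_st) = Σ W_h² (1 − n_h/N_h) s_h²/n_h, with W_h = N_h/N and N = 1800:
  stratum 1: (220/1800)²·(1 − 50/220)·196.1²/50 = 8.87793
  stratum 2: (960/1800)²·(1 − 166/960)·248.8²/166 = 87.7282
  stratum 3: (620/1800)²·(1 − 39/620)·488.0²/39 = 678.888
V̂(x̄_st) = 775.494
SE(x̄_st) = √775.494 = 27.8477

x̄_st ≈ 548.810, SE ≈ 27.8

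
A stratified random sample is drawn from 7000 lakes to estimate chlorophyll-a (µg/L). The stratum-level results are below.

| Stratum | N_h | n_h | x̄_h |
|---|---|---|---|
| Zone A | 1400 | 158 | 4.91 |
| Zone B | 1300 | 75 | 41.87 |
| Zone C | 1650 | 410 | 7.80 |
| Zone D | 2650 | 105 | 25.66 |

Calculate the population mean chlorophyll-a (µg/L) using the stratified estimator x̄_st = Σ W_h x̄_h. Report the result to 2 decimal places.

N = Σ N_h = 7000. Stratum weights W_h = N_h/N.
x̄_st = (1400·4.91 + 1300·41.87 + 1650·7.80 + 2650·25.66) / 7000 = 20.3106

x̄_st ≈ 20.31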